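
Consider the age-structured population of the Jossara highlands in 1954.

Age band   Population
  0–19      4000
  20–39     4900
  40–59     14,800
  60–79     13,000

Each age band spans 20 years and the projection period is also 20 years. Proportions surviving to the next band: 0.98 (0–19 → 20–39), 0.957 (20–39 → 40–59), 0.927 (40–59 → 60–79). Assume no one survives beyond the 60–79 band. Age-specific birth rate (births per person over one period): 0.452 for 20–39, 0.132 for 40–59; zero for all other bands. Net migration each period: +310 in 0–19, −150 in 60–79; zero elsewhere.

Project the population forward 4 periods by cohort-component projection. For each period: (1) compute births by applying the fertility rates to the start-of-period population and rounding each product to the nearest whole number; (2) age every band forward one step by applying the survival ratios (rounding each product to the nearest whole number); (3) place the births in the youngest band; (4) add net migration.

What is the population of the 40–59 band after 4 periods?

[period 1]
Births: 4900 × 0.452 = 2215, 14800 × 0.132 = 1954 — total 4169
20–39: 4000 × 0.98 = 3920
40–59: 4900 × 0.957 = 4689
60–79: 14800 × 0.927 = 13720
Net migration: 0–19 + 310 → 4479; 60–79 − 150 → 13570
Giving 4479 / 3920 / 4689 / 13570.
[period 2]
Births: 3920 × 0.452 = 1772, 4689 × 0.132 = 619 — total 2391
20–39: 4479 × 0.98 = 4389
40–59: 3920 × 0.957 = 3751
60–79: 4689 × 0.927 = 4347
Net migration: 0–19 + 310 → 2701; 60–79 − 150 → 4197
Giving 2701 / 4389 / 3751 / 4197.
[period 3]
Births: 4389 × 0.452 = 1984, 3751 × 0.132 = 495 — total 2479
20–39: 2701 × 0.98 = 2647
40–59: 4389 × 0.957 = 4200
60–79: 3751 × 0.927 = 3477
Net migration: 0–19 + 310 → 2789; 60–79 − 150 → 3327
Giving 2789 / 2647 / 4200 / 3327.
[period 4]
Births: 2647 × 0.452 = 1196, 4200 × 0.132 = 554 — total 1750
20–39: 2789 × 0.98 = 2733
40–59: 2647 × 0.957 = 2533
60–79: 4200 × 0.927 = 3893
Net migration: 0–19 + 310 → 2060; 60–79 − 150 → 3743
Giving 2060 / 2733 / 2533 / 3743.

2533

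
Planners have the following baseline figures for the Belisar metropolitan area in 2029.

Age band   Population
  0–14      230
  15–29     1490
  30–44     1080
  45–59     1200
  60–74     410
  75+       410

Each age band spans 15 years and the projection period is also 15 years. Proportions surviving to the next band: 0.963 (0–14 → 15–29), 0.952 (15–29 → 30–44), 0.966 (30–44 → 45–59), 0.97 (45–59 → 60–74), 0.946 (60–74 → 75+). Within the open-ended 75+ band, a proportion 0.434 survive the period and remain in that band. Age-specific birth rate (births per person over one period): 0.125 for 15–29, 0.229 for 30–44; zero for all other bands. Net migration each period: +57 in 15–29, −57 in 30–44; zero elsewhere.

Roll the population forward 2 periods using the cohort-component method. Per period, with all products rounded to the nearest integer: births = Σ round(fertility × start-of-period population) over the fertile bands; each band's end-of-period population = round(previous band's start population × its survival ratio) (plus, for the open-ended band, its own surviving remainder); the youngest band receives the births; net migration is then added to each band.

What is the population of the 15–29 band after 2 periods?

474

— Period 1 —
Births: 1490 × 0.125 = 186  |  1080 × 0.229 = 247 → total 433
15–29: 230 × 0.963 = 221
30–44: 1490 × 0.952 = 1418
45–59: 1080 × 0.966 = 1043
60–74: 1200 × 0.97 = 1164
75+: 410 × 0.946 + 410 × 0.434 = 388 + 178 = 566
Net migration: 15–29 + 57 → 278; 30–44 − 57 → 1361
End of period: [433, 278, 1361, 1043, 1164, 566]
— Period 2 —
Births: 278 × 0.125 = 35  |  1361 × 0.229 = 312 → total 347
15–29: 433 × 0.963 = 417
30–44: 278 × 0.952 = 265
45–59: 1361 × 0.966 = 1315
60–74: 1043 × 0.97 = 1012
75+: 1164 × 0.946 + 566 × 0.434 = 1101 + 246 = 1347
Net migration: 15–29 + 57 → 474; 30–44 − 57 → 208
End of period: [347, 474, 208, 1315, 1012, 1347]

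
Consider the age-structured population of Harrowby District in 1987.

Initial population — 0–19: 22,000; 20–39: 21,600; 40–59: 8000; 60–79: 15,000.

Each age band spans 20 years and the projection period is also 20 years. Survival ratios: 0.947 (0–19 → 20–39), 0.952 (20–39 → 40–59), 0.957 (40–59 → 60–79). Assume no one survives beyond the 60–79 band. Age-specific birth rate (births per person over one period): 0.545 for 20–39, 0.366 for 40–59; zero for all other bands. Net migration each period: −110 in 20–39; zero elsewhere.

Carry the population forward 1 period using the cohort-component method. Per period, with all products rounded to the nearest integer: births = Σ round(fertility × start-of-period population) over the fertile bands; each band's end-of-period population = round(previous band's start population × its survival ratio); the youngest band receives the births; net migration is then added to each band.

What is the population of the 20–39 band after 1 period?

20724

— Period 1 —
Births: 21600 * 0.545 = 11772  |  8000 * 0.366 = 2928 — total 14700
20–39: 22000 * 0.947 = 20834
40–59: 21600 * 0.952 = 20563
60–79: 8000 * 0.957 = 7656
Net migration: 20–39 − 110 → 20724
Giving 14700 / 20724 / 20563 / 7656.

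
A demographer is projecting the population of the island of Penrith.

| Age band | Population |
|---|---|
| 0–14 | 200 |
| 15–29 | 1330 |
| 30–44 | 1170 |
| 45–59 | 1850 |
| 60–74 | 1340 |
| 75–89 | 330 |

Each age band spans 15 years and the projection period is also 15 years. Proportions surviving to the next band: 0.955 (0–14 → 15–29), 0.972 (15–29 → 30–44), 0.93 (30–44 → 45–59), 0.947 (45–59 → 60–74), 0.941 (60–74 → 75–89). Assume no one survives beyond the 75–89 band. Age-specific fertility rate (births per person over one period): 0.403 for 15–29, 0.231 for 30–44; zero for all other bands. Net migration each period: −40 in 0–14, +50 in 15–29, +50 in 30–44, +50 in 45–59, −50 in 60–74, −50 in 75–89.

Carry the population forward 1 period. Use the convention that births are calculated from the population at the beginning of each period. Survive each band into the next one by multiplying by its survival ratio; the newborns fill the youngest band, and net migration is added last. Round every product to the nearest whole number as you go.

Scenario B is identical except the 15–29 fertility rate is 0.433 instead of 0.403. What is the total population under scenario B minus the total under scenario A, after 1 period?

40

Call the bands 1 to 6, youngest first.
Period 1:
Births: 1330 × 0.403 = 536, 1170 × 0.231 = 270 → total 806
Band 2: 200 × 0.955 = 191
Band 3: 1330 × 0.972 = 1293
Band 4: 1170 × 0.93 = 1088
Band 5: 1850 × 0.947 = 1752
Band 6: 1340 × 0.941 = 1261
Net migration: Band 1 − 40 → 766; Band 2 + 50 → 241; Band 3 + 50 → 1343; Band 4 + 50 → 1138; Band 5 − 50 → 1702; Band 6 − 50 → 1211
Giving 766 / 241 / 1343 / 1138 / 1702 / 1211.
Scenario A total after 1 period: 6401
Scenario B projection —
Period 1:
Births: 1330 × 0.433 = 576, 1170 × 0.231 = 270 → total 846
Band 2: 200 × 0.955 = 191
Band 3: 1330 × 0.972 = 1293
Band 4: 1170 × 0.93 = 1088
Band 5: 1850 × 0.947 = 1752
Band 6: 1340 × 0.941 = 1261
Net migration: Band 1 − 40 → 806; Band 2 + 50 → 241; Band 3 + 50 → 1343; Band 4 + 50 → 1138; Band 5 − 50 → 1702; Band 6 − 50 → 1211
Giving 806 / 241 / 1343 / 1138 / 1702 / 1211.
Scenario B total after 1 period: 6441
Difference B − A = 6441 − 6401 = 40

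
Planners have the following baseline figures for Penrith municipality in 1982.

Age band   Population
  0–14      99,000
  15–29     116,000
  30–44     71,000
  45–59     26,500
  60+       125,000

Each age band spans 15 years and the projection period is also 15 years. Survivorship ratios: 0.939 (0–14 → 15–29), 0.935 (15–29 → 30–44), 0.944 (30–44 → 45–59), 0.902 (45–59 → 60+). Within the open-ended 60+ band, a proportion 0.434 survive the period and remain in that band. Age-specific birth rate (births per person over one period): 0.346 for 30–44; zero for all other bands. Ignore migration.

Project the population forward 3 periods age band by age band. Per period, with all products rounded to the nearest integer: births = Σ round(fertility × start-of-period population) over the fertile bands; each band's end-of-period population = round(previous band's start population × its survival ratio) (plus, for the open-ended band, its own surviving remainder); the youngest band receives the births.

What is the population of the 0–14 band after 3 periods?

After projecting period 1:
Births: 71000 * 0.346 = 24566
15–29: 99000 * 0.939 = 92961
30–44: 116000 * 0.935 = 108460
45–59: 71000 * 0.944 = 67024
60+: 26500 * 0.902 + 125000 * 0.434 = 23903 + 54250 = 78153
Population now: 0–14=24566, 15–29=92961, 30–44=108460, 45–59=67024, 60+=78153
After projecting period 2:
Births: 108460 * 0.346 = 37527
15–29: 24566 * 0.939 = 23067
30–44: 92961 * 0.935 = 86919
45–59: 108460 * 0.944 = 102386
60+: 67024 * 0.902 + 78153 * 0.434 = 60456 + 33918 = 94374
Population now: 0–14=37527, 15–29=23067, 30–44=86919, 45–59=102386, 60+=94374
After projecting period 3:
Births: 86919 * 0.346 = 30074
15–29: 37527 * 0.939 = 35238
30–44: 23067 * 0.935 = 21568
45–59: 86919 * 0.944 = 82052
60+: 102386 * 0.902 + 94374 * 0.434 = 92352 + 40958 = 133310
Population now: 0–14=30074, 15–29=35238, 30–44=21568, 45–59=82052, 60+=133310

30074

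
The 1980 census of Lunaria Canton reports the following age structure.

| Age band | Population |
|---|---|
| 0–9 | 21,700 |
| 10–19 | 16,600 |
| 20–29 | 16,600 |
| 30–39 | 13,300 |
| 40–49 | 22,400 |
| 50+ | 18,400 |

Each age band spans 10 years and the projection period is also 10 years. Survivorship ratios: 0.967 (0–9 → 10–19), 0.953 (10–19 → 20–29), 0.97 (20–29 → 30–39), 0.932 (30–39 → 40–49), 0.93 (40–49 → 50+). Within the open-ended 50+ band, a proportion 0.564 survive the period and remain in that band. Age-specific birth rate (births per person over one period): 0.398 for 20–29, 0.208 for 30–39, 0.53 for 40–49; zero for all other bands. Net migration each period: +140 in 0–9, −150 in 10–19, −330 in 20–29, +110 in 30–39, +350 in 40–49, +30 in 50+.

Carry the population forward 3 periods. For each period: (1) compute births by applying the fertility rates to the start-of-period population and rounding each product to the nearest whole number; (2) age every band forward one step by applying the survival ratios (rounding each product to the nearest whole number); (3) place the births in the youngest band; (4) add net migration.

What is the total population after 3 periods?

— Period 1 —
Births: 16600 * 0.398 = 6607, 13300 * 0.208 = 2766, 22400 * 0.53 = 11872 ⇒ total 21245
10–19: 21700 * 0.967 = 20984
20–29: 16600 * 0.953 = 15820
30–39: 16600 * 0.97 = 16102
40–49: 13300 * 0.932 = 12396
50+: 22400 * 0.93 + 18400 * 0.564 = 20832 + 10378 = 31210
Net migration: 0–9 + 140 → 21385; 10–19 − 150 → 20834; 20–29 − 330 → 15490; 30–39 + 110 → 16212; 40–49 + 350 → 12746; 50+ + 30 → 31240
Population now: 0–9=21385, 10–19=20834, 20–29=15490, 30–39=16212, 40–49=12746, 50+=31240
— Period 2 —
Births: 15490 * 0.398 = 6165, 16212 * 0.208 = 3372, 12746 * 0.53 = 6755 ⇒ total 16292
10–19: 21385 * 0.967 = 20679
20–29: 20834 * 0.953 = 19855
30–39: 15490 * 0.97 = 15025
40–49: 16212 * 0.932 = 15110
50+: 12746 * 0.93 + 31240 * 0.564 = 11854 + 17619 = 29473
Net migration: 0–9 + 140 → 16432; 10–19 − 150 → 20529; 20–29 − 330 → 19525; 30–39 + 110 → 15135; 40–49 + 350 → 15460; 50+ + 30 → 29503
Population now: 0–9=16432, 10–19=20529, 20–29=19525, 30–39=15135, 40–49=15460, 50+=29503
— Period 3 —
Births: 19525 * 0.398 = 7771, 15135 * 0.208 = 3148, 15460 * 0.53 = 8194 ⇒ total 19113
10–19: 16432 * 0.967 = 15890
20–29: 20529 * 0.953 = 19564
30–39: 19525 * 0.97 = 18939
40–49: 15135 * 0.932 = 14106
50+: 15460 * 0.93 + 29503 * 0.564 = 14378 + 16640 = 31018
Net migration: 0–9 + 140 → 19253; 10–19 − 150 → 15740; 20–29 − 330 → 19234; 30–39 + 110 → 19049; 40–49 + 350 → 14456; 50+ + 30 → 31048
Population now: 0–9=19253, 10–19=15740, 20–29=19234, 30–39=19049, 40–49=14456, 50+=31048
Total after period 3: 19253 + 15740 + 19234 + 19049 + 14456 + 31048 = 118780

118780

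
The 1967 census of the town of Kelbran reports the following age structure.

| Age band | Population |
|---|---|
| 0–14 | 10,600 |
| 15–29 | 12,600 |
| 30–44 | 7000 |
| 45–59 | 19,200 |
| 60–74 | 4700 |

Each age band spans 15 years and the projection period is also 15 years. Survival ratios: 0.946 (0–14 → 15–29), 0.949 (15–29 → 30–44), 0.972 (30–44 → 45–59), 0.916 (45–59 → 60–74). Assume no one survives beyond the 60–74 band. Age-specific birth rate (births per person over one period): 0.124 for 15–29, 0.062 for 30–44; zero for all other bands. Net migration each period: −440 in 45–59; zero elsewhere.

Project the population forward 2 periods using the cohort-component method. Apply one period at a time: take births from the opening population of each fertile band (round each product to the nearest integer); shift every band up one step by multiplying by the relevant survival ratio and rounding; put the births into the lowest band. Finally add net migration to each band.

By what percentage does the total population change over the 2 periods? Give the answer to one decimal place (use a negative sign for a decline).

Call the bands 1 to 5, youngest first.
After projecting period 1:
Births: 12600 × 0.124 = 1562, 7000 × 0.062 = 434 → total 1996
Band 2: 10600 × 0.946 = 10028
Band 3: 12600 × 0.949 = 11957
Band 4: 7000 × 0.972 = 6804
Band 5: 19200 × 0.916 = 17587
Net migration: Band 4 − 440 → 6364
→ [1996, 10028, 11957, 6364, 17587]
After projecting period 2:
Births: 10028 × 0.124 = 1243, 11957 × 0.062 = 741 → total 1984
Band 2: 1996 × 0.946 = 1888
Band 3: 10028 × 0.949 = 9517
Band 4: 11957 × 0.972 = 11622
Band 5: 6364 × 0.916 = 5829
Net migration: Band 4 − 440 → 11182
→ [1984, 1888, 9517, 11182, 5829]
Total: 54100 → 30400; change = -23700; percentage change = -43.8%

-43.8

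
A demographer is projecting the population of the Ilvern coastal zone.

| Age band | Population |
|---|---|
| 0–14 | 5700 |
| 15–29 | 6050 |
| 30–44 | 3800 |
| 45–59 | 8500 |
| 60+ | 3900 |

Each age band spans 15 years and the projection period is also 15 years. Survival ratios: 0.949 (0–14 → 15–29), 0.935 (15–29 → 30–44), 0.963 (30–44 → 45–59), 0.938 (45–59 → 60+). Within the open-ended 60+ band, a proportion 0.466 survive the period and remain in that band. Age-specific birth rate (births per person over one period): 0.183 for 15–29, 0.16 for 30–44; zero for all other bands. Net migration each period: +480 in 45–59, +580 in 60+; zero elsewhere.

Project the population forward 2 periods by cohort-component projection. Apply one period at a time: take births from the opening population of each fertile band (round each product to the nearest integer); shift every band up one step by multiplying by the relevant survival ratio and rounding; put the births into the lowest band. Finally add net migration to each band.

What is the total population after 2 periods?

Numbering the bands 1..5 from youngest to oldest:
— Period 1 —
Births: 6050 × 0.183 = 1107  |  3800 × 0.16 = 608 ⇒ total 1715
Band 2: 5700 × 0.949 = 5409
Band 3: 6050 × 0.935 = 5657
Band 4: 3800 × 0.963 = 3659
Band 5: 8500 × 0.938 + 3900 × 0.466 = 7973 + 1817 = 9790
Net migration: Band 4 + 480 → 4139; Band 5 + 580 → 10370
Giving 1715 / 5409 / 5657 / 4139 / 10370.
— Period 2 —
Births: 5409 × 0.183 = 990  |  5657 × 0.16 = 905 ⇒ total 1895
Band 2: 1715 × 0.949 = 1628
Band 3: 5409 × 0.935 = 5057
Band 4: 5657 × 0.963 = 5448
Band 5: 4139 × 0.938 + 10370 × 0.466 = 3882 + 4832 = 8714
Net migration: Band 4 + 480 → 5928; Band 5 + 580 → 9294
Giving 1895 / 1628 / 5057 / 5928 / 9294.
Total after period 2: 1895 + 1628 + 5057 + 5928 + 9294 = 23802

23802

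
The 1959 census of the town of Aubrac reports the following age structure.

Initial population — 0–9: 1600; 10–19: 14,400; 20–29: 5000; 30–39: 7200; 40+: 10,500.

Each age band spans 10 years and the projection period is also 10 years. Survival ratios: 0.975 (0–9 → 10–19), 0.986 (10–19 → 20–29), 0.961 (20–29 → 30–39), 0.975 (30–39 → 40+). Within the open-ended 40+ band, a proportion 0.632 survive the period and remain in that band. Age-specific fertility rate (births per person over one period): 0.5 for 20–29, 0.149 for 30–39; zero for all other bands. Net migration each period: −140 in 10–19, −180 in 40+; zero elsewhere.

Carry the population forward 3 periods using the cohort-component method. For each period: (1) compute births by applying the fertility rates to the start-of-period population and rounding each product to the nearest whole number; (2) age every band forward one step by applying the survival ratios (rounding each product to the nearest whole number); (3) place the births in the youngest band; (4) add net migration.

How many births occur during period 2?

After projecting period 1:
Births: 5000 × 0.5 = 2500, 7200 × 0.149 = 1073 → 3573
10–19: 1600 × 0.975 = 1560
20–29: 14400 × 0.986 = 14198
30–39: 5000 × 0.961 = 4805
40+: 7200 × 0.975 + 10500 × 0.632 = 7020 + 6636 = 13656
Net migration: 10–19 − 140 → 1420; 40+ − 180 → 13476
End of period: [3573, 1420, 14198, 4805, 13476]
After projecting period 2:
Births: 14198 × 0.5 = 7099, 4805 × 0.149 = 716 → 7815
10–19: 3573 × 0.975 = 3484
20–29: 1420 × 0.986 = 1400
30–39: 14198 × 0.961 = 13644
40+: 4805 × 0.975 + 13476 × 0.632 = 4685 + 8517 = 13202
Net migration: 10–19 − 140 → 3344; 40+ − 180 → 13022
End of period: [7815, 3344, 1400, 13644, 13022]

7815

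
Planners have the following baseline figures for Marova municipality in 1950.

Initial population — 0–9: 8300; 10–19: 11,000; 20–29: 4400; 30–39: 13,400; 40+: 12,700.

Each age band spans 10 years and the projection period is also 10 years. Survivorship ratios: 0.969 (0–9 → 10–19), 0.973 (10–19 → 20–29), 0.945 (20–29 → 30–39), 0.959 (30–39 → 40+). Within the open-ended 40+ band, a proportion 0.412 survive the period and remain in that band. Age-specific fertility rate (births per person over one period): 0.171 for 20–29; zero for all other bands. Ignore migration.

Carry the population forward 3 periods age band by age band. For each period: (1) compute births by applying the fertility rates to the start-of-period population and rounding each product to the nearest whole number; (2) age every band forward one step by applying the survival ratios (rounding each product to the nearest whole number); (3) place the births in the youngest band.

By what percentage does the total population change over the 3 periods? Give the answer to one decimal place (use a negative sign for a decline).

-48.5

(Groups numbered youngest = 1 to oldest = 5.)
Period 1.
Births: 4400 × 0.171 = 752
Group 2: 8300 × 0.969 = 8043
Group 3: 11000 × 0.973 = 10703
Group 4: 4400 × 0.945 = 4158
Group 5: 13400 × 0.959 + 12700 × 0.412 = 12851 + 5232 = 18083
→ [752, 8043, 10703, 4158, 18083]
Period 2.
Births: 10703 × 0.171 = 1830
Group 2: 752 × 0.969 = 729
Group 3: 8043 × 0.973 = 7826
Group 4: 10703 × 0.945 = 10114
Group 5: 4158 × 0.959 + 18083 × 0.412 = 3988 + 7450 = 11438
→ [1830, 729, 7826, 10114, 11438]
Period 3.
Births: 7826 × 0.171 = 1338
Group 2: 1830 × 0.969 = 1773
Group 3: 729 × 0.973 = 709
Group 4: 7826 × 0.945 = 7396
Group 5: 10114 × 0.959 + 11438 × 0.412 = 9699 + 4712 = 14411
→ [1338, 1773, 709, 7396, 14411]
Total: 49800 → 25627; change = -24173; percentage change = -48.5%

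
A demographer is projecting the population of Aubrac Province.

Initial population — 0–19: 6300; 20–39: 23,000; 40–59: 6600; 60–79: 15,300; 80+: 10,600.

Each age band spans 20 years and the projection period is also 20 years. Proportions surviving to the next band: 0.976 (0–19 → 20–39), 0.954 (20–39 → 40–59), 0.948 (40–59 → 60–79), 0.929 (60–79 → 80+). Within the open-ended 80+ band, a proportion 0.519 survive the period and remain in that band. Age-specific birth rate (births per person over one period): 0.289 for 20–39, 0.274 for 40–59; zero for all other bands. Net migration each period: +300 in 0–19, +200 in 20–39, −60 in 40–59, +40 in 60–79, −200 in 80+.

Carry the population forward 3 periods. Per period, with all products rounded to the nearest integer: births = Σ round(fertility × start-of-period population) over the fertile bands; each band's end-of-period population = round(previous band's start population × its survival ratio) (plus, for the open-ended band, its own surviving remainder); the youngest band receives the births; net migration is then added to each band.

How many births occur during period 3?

4170

Period 1:
Births: 23000 × 0.289 = 6647  |  6600 × 0.274 = 1808 — total 8455
20–39: 6300 × 0.976 = 6149
40–59: 23000 × 0.954 = 21942
60–79: 6600 × 0.948 = 6257
80+: 15300 × 0.929 + 10600 × 0.519 = 14214 + 5501 = 19715
Net migration: 0–19 + 300 → 8755; 20–39 + 200 → 6349; 40–59 − 60 → 21882; 60–79 + 40 → 6297; 80+ − 200 → 19515
End of period: [8755, 6349, 21882, 6297, 19515]
Period 2:
Births: 6349 × 0.289 = 1835  |  21882 × 0.274 = 5996 — total 7831
20–39: 8755 × 0.976 = 8545
40–59: 6349 × 0.954 = 6057
60–79: 21882 × 0.948 = 20744
80+: 6297 × 0.929 + 19515 × 0.519 = 5850 + 10128 = 15978
Net migration: 0–19 + 300 → 8131; 20–39 + 200 → 8745; 40–59 − 60 → 5997; 60–79 + 40 → 20784; 80+ − 200 → 15778
End of period: [8131, 8745, 5997, 20784, 15778]
Period 3:
Births: 8745 × 0.289 = 2527  |  5997 × 0.274 = 1643 — total 4170
20–39: 8131 × 0.976 = 7936
40–59: 8745 × 0.954 = 8343
60–79: 5997 × 0.948 = 5685
80+: 20784 × 0.929 + 15778 × 0.519 = 19308 + 8189 = 27497
Net migration: 0–19 + 300 → 4470; 20–39 + 200 → 8136; 40–59 − 60 → 8283; 60–79 + 40 → 5725; 80+ − 200 → 27297
End of period: [4470, 8136, 8283, 5725, 27297]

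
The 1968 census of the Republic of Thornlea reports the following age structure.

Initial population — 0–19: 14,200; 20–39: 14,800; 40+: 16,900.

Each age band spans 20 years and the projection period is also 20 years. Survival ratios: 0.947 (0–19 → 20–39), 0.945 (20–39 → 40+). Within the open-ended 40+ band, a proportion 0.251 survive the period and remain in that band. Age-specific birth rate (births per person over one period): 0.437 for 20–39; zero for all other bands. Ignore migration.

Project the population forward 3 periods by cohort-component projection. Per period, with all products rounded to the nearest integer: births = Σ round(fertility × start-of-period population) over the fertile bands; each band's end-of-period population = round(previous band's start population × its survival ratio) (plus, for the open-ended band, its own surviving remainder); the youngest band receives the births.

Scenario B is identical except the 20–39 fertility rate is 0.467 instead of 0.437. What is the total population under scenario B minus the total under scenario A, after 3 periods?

Numbering the bands 1..3 from youngest to oldest:
After projecting period 1:
Births: 14800 * 0.437 = 6468
Band 2: 14200 * 0.947 = 13447
Band 3: 14800 * 0.945 + 16900 * 0.251 = 13986 + 4242 = 18228
→ [6468, 13447, 18228]
After projecting period 2:
Births: 13447 * 0.437 = 5876
Band 2: 6468 * 0.947 = 6125
Band 3: 13447 * 0.945 + 18228 * 0.251 = 12707 + 4575 = 17282
→ [5876, 6125, 17282]
After projecting period 3:
Births: 6125 * 0.437 = 2677
Band 2: 5876 * 0.947 = 5565
Band 3: 6125 * 0.945 + 17282 * 0.251 = 5788 + 4338 = 10126
→ [2677, 5565, 10126]
Scenario A total after 3 periods: 18368
Scenario B projection —
After projecting period 1:
Births: 14800 * 0.467 = 6912
Band 2: 14200 * 0.947 = 13447
Band 3: 14800 * 0.945 + 16900 * 0.251 = 13986 + 4242 = 18228
→ [6912, 13447, 18228]
After projecting period 2:
Births: 13447 * 0.467 = 6280
Band 2: 6912 * 0.947 = 6546
Band 3: 13447 * 0.945 + 18228 * 0.251 = 12707 + 4575 = 17282
→ [6280, 6546, 17282]
After projecting period 3:
Births: 6546 * 0.467 = 3057
Band 2: 6280 * 0.947 = 5947
Band 3: 6546 * 0.945 + 17282 * 0.251 = 6186 + 4338 = 10524
→ [3057, 5947, 10524]
Scenario B total after 3 periods: 19528
Difference B − A = 19528 − 18368 = 1160

1160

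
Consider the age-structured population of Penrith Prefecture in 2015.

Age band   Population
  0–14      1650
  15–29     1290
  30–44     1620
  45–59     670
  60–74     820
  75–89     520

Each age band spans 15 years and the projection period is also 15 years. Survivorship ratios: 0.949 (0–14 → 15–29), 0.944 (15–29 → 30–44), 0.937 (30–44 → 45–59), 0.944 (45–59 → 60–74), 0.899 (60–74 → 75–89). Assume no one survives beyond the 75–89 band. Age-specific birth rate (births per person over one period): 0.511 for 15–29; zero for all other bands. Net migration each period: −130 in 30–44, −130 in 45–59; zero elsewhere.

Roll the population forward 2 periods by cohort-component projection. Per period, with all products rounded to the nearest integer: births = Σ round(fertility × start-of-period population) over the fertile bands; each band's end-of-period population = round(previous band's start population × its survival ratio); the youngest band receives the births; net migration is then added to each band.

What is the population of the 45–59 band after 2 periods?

889

Period 1:
Births: 1290 × 0.511 = 659
15–29: 1650 × 0.949 = 1566
30–44: 1290 × 0.944 = 1218
45–59: 1620 × 0.937 = 1518
60–74: 670 × 0.944 = 632
75–89: 820 × 0.899 = 737
Net migration: 30–44 − 130 → 1088; 45–59 − 130 → 1388
Giving 659 / 1566 / 1088 / 1388 / 632 / 737.
Period 2:
Births: 1566 × 0.511 = 800
15–29: 659 × 0.949 = 625
30–44: 1566 × 0.944 = 1478
45–59: 1088 × 0.937 = 1019
60–74: 1388 × 0.944 = 1310
75–89: 632 × 0.899 = 568
Net migration: 30–44 − 130 → 1348; 45–59 − 130 → 889
Giving 800 / 625 / 1348 / 889 / 1310 / 568.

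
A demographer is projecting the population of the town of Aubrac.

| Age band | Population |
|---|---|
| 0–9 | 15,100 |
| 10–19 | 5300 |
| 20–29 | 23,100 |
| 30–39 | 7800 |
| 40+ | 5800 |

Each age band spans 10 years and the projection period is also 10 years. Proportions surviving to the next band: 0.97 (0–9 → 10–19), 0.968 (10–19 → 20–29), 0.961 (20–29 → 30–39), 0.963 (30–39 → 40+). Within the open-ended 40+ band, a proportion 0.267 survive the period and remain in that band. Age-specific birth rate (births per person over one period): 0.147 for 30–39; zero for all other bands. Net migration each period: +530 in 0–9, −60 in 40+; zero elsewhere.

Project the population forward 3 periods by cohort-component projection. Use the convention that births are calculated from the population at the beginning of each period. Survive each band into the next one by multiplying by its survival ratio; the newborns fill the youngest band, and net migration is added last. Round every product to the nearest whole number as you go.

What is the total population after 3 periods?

Let group 1 be 0–9 through group 5 = 40+.
After projecting period 1:
Births: 7800 * 0.147 = 1147
Group 2: 15100 * 0.97 = 14647
Group 3: 5300 * 0.968 = 5130
Group 4: 23100 * 0.961 = 22199
Group 5: 7800 * 0.963 + 5800 * 0.267 = 7511 + 1549 = 9060
Net migration: Group 1 + 530 → 1677; Group 5 − 60 → 9000
→ [1677, 14647, 5130, 22199, 9000]
After projecting period 2:
Births: 22199 * 0.147 = 3263
Group 2: 1677 * 0.97 = 1627
Group 3: 14647 * 0.968 = 14178
Group 4: 5130 * 0.961 = 4930
Group 5: 22199 * 0.963 + 9000 * 0.267 = 21378 + 2403 = 23781
Net migration: Group 1 + 530 → 3793; Group 5 − 60 → 23721
→ [3793, 1627, 14178, 4930, 23721]
After projecting period 3:
Births: 4930 * 0.147 = 725
Group 2: 3793 * 0.97 = 3679
Group 3: 1627 * 0.968 = 1575
Group 4: 14178 * 0.961 = 13625
Group 5: 4930 * 0.963 + 23721 * 0.267 = 4748 + 6334 = 11082
Net migration: Group 1 + 530 → 1255; Group 5 − 60 → 11022
→ [1255, 3679, 1575, 13625, 11022]
Total after period 3: 1255 + 3679 + 1575 + 13625 + 11022 = 31156

31156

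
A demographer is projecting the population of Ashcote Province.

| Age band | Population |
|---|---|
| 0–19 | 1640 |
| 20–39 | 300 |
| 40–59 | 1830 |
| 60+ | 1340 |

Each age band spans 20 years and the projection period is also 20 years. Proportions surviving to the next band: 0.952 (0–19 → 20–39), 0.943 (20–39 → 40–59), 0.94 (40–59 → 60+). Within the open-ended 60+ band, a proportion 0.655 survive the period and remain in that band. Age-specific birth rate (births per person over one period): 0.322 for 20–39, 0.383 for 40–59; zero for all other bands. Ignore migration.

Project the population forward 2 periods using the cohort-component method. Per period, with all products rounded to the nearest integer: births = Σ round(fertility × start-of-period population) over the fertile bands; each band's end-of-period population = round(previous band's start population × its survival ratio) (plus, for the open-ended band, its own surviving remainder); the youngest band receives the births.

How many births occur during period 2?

After projecting period 1:
Births: 300 * 0.322 = 97, 1830 * 0.383 = 701 → total 798
20–39: 1640 * 0.952 = 1561
40–59: 300 * 0.943 = 283
60+: 1830 * 0.94 + 1340 * 0.655 = 1720 + 878 = 2598
End of period: [798, 1561, 283, 2598]
After projecting period 2:
Births: 1561 * 0.322 = 503, 283 * 0.383 = 108 → total 611
20–39: 798 * 0.952 = 760
40–59: 1561 * 0.943 = 1472
60+: 283 * 0.94 + 2598 * 0.655 = 266 + 1702 = 1968
End of period: [611, 760, 1472, 1968]

611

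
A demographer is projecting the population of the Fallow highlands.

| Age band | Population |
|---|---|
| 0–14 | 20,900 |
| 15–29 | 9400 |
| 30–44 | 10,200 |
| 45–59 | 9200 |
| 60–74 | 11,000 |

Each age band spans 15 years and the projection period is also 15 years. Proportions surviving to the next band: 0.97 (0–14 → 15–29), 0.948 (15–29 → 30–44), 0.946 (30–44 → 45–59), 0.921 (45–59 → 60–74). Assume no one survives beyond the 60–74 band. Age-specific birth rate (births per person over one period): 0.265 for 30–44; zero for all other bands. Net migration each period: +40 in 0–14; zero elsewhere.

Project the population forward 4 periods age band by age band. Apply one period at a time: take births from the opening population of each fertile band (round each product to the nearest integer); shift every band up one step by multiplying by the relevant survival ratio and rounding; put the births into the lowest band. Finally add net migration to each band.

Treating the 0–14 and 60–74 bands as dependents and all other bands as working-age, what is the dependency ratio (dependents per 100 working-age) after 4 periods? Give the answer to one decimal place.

Period 1:
Births: 10200 * 0.265 = 2703
15–29: 20900 * 0.97 = 20273
30–44: 9400 * 0.948 = 8911
45–59: 10200 * 0.946 = 9649
60–74: 9200 * 0.921 = 8473
Net migration: 0–14 + 40 → 2743
Population now: 0–14=2743, 15–29=20273, 30–44=8911, 45–59=9649, 60–74=8473
Period 2:
Births: 8911 * 0.265 = 2361
15–29: 2743 * 0.97 = 2661
30–44: 20273 * 0.948 = 19219
45–59: 8911 * 0.946 = 8430
60–74: 9649 * 0.921 = 8887
Net migration: 0–14 + 40 → 2401
Population now: 0–14=2401, 15–29=2661, 30–44=19219, 45–59=8430, 60–74=8887
Period 3:
Births: 19219 * 0.265 = 5093
15–29: 2401 * 0.97 = 2329
30–44: 2661 * 0.948 = 2523
45–59: 19219 * 0.946 = 18181
60–74: 8430 * 0.921 = 7764
Net migration: 0–14 + 40 → 5133
Population now: 0–14=5133, 15–29=2329, 30–44=2523, 45–59=18181, 60–74=7764
Period 4:
Births: 2523 * 0.265 = 669
15–29: 5133 * 0.97 = 4979
30–44: 2329 * 0.948 = 2208
45–59: 2523 * 0.946 = 2387
60–74: 18181 * 0.921 = 16745
Net migration: 0–14 + 40 → 709
Population now: 0–14=709, 15–29=4979, 30–44=2208, 45–59=2387, 60–74=16745
Dependents (band 0–14 + band 60–74) = 709 + 16745 = 17454; working-age = 9574; ratio = 17454/9574 × 100 = 182.3

182.3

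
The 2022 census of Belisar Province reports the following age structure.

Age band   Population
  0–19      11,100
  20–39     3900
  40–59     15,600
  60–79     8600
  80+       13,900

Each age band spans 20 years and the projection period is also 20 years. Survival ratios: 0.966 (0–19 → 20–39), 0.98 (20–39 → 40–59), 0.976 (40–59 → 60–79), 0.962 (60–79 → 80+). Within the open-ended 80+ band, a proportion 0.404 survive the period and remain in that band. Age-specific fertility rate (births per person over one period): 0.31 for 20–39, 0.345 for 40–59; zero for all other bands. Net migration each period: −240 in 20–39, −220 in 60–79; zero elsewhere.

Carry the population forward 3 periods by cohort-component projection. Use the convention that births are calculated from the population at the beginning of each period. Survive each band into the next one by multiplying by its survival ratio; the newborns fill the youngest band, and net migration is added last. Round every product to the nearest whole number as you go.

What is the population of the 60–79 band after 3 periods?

Let band 1 be 0–19 through band 5 = 80+.
— Period 1 —
Births: 3900 * 0.31 = 1209 ; 15600 * 0.345 = 5382 ⇒ total 6591
Band 2: 11100 * 0.966 = 10723
Band 3: 3900 * 0.98 = 3822
Band 4: 15600 * 0.976 = 15226
Band 5: 8600 * 0.962 + 13900 * 0.404 = 8273 + 5616 = 13889
Net migration: Band 2 − 240 → 10483; Band 4 − 220 → 15006
Giving 6591 / 10483 / 3822 / 15006 / 13889.
— Period 2 —
Births: 10483 * 0.31 = 3250 ; 3822 * 0.345 = 1319 ⇒ total 4569
Band 2: 6591 * 0.966 = 6367
Band 3: 10483 * 0.98 = 10273
Band 4: 3822 * 0.976 = 3730
Band 5: 15006 * 0.962 + 13889 * 0.404 = 14436 + 5611 = 20047
Net migration: Band 2 − 240 → 6127; Band 4 − 220 → 3510
Giving 4569 / 6127 / 10273 / 3510 / 20047.
— Period 3 —
Births: 6127 * 0.31 = 1899 ; 10273 * 0.345 = 3544 ⇒ total 5443
Band 2: 4569 * 0.966 = 4414
Band 3: 6127 * 0.98 = 6004
Band 4: 10273 * 0.976 = 10026
Band 5: 3510 * 0.962 + 20047 * 0.404 = 3377 + 8099 = 11476
Net migration: Band 2 − 240 → 4174; Band 4 − 220 → 9806
Giving 5443 / 4174 / 6004 / 9806 / 11476.

9806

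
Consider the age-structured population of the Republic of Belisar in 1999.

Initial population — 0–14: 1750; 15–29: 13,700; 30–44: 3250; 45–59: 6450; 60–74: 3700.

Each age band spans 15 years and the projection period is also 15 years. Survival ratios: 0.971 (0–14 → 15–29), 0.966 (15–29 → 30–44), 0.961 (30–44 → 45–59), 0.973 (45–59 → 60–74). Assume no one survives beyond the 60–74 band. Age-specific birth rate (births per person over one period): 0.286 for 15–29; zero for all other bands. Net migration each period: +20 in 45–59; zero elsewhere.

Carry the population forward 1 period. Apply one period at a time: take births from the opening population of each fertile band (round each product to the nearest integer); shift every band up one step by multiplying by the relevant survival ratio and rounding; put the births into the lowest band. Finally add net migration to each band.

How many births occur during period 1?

Numbering the bands 1..5 from youngest to oldest:
Period 1.
Births: 13700 × 0.286 = 3918
Band 2: 1750 × 0.971 = 1699
Band 3: 13700 × 0.966 = 13234
Band 4: 3250 × 0.961 = 3123
Band 5: 6450 × 0.973 = 6276
Net migration: Band 4 + 20 → 3143
→ [3918, 1699, 13234, 3143, 6276]

3918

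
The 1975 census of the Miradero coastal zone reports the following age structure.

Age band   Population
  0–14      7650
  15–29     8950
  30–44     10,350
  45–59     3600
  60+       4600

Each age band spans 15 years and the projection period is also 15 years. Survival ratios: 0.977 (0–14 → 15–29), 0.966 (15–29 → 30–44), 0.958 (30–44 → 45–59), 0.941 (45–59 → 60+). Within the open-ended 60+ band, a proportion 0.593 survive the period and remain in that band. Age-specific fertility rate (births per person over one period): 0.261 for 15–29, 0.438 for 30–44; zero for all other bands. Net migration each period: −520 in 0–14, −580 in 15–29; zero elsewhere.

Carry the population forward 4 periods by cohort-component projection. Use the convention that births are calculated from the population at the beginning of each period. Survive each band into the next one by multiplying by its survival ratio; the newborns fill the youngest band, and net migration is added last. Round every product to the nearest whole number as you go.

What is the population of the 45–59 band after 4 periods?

(Bands numbered youngest = 1 to oldest = 5.)
[period 1]
Births: 8950 × 0.261 = 2336, 10350 × 0.438 = 4533 → 6869
Band 2: 7650 × 0.977 = 7474
Band 3: 8950 × 0.966 = 8646
Band 4: 10350 × 0.958 = 9915
Band 5: 3600 × 0.941 + 4600 × 0.593 = 3388 + 2728 = 6116
Net migration: Band 1 − 520 → 6349; Band 2 − 580 → 6894
→ [6349, 6894, 8646, 9915, 6116]
[period 2]
Births: 6894 × 0.261 = 1799, 8646 × 0.438 = 3787 → 5586
Band 2: 6349 × 0.977 = 6203
Band 3: 6894 × 0.966 = 6660
Band 4: 8646 × 0.958 = 8283
Band 5: 9915 × 0.941 + 6116 × 0.593 = 9330 + 3627 = 12957
Net migration: Band 1 − 520 → 5066; Band 2 − 580 → 5623
→ [5066, 5623, 6660, 8283, 12957]
[period 3]
Births: 5623 × 0.261 = 1468, 6660 × 0.438 = 2917 → 4385
Band 2: 5066 × 0.977 = 4949
Band 3: 5623 × 0.966 = 5432
Band 4: 6660 × 0.958 = 6380
Band 5: 8283 × 0.941 + 12957 × 0.593 = 7794 + 7684 = 15478
Net migration: Band 1 − 520 → 3865; Band 2 − 580 → 4369
→ [3865, 4369, 5432, 6380, 15478]
[period 4]
Births: 4369 × 0.261 = 1140, 5432 × 0.438 = 2379 → 3519
Band 2: 3865 × 0.977 = 3776
Band 3: 4369 × 0.966 = 4220
Band 4: 5432 × 0.958 = 5204
Band 5: 6380 × 0.941 + 15478 × 0.593 = 6004 + 9178 = 15182
Net migration: Band 1 − 520 → 2999; Band 2 − 580 → 3196
→ [2999, 3196, 4220, 5204, 15182]

5204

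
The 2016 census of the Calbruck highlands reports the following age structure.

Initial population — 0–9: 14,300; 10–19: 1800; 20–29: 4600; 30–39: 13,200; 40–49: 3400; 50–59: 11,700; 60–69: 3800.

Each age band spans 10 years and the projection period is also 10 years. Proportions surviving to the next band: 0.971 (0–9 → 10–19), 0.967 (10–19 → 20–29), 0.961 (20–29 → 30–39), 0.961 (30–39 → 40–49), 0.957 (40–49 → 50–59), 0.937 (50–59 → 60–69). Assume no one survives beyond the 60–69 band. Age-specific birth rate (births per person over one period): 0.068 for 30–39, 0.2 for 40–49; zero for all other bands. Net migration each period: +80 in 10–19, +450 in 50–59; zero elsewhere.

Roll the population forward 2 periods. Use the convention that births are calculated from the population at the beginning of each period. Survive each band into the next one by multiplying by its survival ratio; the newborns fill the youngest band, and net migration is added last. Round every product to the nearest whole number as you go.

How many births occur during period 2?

— Period 1 —
Births: 13200 × 0.068 = 898  |  3400 × 0.2 = 680 ⇒ total 1578
10–19: 14300 × 0.971 = 13885
20–29: 1800 × 0.967 = 1741
30–39: 4600 × 0.961 = 4421
40–49: 13200 × 0.961 = 12685
50–59: 3400 × 0.957 = 3254
60–69: 11700 × 0.937 = 10963
Net migration: 10–19 + 80 → 13965; 50–59 + 450 → 3704
Giving 1578 / 13965 / 1741 / 4421 / 12685 / 3704 / 10963.
— Period 2 —
Births: 4421 × 0.068 = 301  |  12685 × 0.2 = 2537 ⇒ total 2838
10–19: 1578 × 0.971 = 1532
20–29: 13965 × 0.967 = 13504
30–39: 1741 × 0.961 = 1673
40–49: 4421 × 0.961 = 4249
50–59: 12685 × 0.957 = 12140
60–69: 3704 × 0.937 = 3471
Net migration: 10–19 + 80 → 1612; 50–59 + 450 → 12590
Giving 2838 / 1612 / 13504 / 1673 / 4249 / 12590 / 3471.

2838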